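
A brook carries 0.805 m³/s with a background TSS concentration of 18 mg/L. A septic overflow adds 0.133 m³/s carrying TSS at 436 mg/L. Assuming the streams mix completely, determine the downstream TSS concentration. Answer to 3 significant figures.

77.3 mg/L

Mass balance: C = (0.8050·18.00 + 0.1330·436.0) / 0.9380 = 72.48/0.9380 = 77.27 mg/L.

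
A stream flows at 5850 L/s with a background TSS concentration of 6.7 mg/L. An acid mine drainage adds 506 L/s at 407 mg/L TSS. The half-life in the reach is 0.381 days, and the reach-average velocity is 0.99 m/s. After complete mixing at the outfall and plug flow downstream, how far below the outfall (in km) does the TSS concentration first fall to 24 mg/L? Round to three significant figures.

After mixing, C = (5850·6.700 + 506.0·407.0) / 6356 = 245100/6356 = 38.57 mg/L.
Half-life 0.381 d → k = ln 2 / 0.381 = 1.819 d⁻¹.
Set 38.57·exp(−k·t) = 24 → t = ln(38.57/24)/k = 22530 s = 6.258 h.
Distance = v·t = 0.99·22530 = 22300 m = 22.30 km.

22.3 km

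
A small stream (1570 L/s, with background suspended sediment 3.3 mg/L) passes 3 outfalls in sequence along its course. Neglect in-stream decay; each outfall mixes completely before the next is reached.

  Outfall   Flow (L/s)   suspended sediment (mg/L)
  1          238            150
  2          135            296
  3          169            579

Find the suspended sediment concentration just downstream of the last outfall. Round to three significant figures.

84.6 mg/L

Below outfall 1: Q → 1808 L/s, C = (1570·3.300 + 238.0·150.0)/1808 = 22.61 mg/L.
Below outfall 2: Q → 1943 L/s, C = (1808·22.61 + 135.0·296.0)/1943 = 41.61 mg/L.
Below outfall 3: Q → 2112 L/s, C = (1943·41.61 + 169.0·579.0)/2112 = 84.61 mg/L.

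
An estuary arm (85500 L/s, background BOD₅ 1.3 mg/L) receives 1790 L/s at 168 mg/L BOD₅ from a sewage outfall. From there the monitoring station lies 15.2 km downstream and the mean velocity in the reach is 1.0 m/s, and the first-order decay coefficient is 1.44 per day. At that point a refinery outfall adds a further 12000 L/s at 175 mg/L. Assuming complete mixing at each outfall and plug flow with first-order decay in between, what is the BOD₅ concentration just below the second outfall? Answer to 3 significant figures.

24.4 mg/L

Mass balance: C = (85500·1.300 + 1790·168.0) / 87290 = 411900/87290 = 4.718 mg/L; combined flow 87290 L/s.
Travel time t = 15.2·1000 / 1.0 = 15200 s = 4.222 h.
After decay, C = 4.718 × e^(−kt) = 4.718 × 0.7762 = 3.662 mg/L.
Second outfall: C = (87290·3.662 + 12000·175.0)/99290 = 24.37 mg/L.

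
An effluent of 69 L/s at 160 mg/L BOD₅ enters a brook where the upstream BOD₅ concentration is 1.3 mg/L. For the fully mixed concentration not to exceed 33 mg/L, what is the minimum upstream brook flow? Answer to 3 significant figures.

276 L/s

Set C_mix = 33: (Q·1.300 + 69.00·160.0) / (Q + 69.00) = 33
→ Q = 69.00·(160.0 − 33)/(33 − 1.300) = 276.4 L/s.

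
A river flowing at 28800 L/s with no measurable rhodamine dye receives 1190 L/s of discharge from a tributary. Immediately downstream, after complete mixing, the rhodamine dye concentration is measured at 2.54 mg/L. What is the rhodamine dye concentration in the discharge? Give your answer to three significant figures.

Mass balance: 28800·0 + 1190·Cₑ = 29990·2.540
→ Cₑ = (29990·2.540 − 28800·0) / 1190 = 64.01 mg/L.

64.0 mg/L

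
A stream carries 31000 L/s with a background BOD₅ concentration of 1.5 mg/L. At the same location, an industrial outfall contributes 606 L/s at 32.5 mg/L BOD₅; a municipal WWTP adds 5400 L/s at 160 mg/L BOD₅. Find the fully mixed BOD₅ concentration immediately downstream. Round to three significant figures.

After mixing, C = (31000·1.500 + 606.0·32.50 + 5400·160.0) / 37010 = 930200/37010 = 25.14 mg/L.

25.1 mg/L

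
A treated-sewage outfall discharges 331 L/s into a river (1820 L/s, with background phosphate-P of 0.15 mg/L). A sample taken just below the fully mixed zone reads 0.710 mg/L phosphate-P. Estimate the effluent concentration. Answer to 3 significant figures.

3.79 mg/L

Mass balance: 1820·0.1500 + 331.0·Cₑ = 2151·0.7100
→ Cₑ = (2151·0.7100 − 1820·0.1500) / 331.0 = 3.789 mg/L.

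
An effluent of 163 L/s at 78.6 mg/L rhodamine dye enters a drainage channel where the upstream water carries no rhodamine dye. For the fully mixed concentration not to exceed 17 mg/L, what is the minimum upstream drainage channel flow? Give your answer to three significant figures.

591 L/s

Set C_mix = 17: (Q·0 + 163.0·78.60) / (Q + 163.0) = 17
→ Q = 163.0·(78.60 − 17)/(17 − 0) = 590.6 L/s.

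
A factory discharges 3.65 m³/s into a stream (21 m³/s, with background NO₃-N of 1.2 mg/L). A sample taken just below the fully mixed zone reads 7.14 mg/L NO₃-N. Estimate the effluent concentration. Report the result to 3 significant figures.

Mass balance: 21.00·1.200 + 3.650·Cₑ = 24.65·7.140
→ Cₑ = (24.65·7.140 − 21.00·1.200) / 3.650 = 41.32 mg/L.

41.3 mg/L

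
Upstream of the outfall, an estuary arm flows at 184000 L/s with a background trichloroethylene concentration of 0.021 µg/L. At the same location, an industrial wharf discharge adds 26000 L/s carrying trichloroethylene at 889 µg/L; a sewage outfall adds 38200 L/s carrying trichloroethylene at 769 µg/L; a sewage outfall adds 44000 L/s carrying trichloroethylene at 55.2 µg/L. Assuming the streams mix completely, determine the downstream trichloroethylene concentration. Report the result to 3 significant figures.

Mixed concentration C = ΣQC/ΣQ = (184000·0.02100 + 26000·889.0 + 38200·769.0 + 44000·55.20) / 292200 = 54920000/292200 = 188.0 µg/L.

188 µg/L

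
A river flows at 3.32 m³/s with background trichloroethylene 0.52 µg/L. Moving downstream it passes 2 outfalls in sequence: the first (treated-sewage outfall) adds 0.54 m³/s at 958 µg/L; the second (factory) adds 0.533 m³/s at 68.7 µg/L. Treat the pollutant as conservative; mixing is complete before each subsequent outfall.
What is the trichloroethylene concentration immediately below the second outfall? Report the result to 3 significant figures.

126 µg/L

Below outfall 1: Q → 3.860 m³/s, C = (3.320·0.5200 + 0.5400·958.0)/3.860 = 134.5 µg/L.
Below outfall 2: Q → 4.393 m³/s, C = (3.860·134.5 + 0.5330·68.70)/4.393 = 126.5 µg/L.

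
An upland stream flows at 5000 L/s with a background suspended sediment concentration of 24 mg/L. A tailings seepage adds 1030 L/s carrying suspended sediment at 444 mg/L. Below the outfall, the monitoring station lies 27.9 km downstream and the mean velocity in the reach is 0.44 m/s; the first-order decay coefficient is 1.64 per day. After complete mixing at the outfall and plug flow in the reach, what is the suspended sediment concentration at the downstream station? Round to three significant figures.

Mass balance: C = (5000·24.00 + 1030·444.0) / 6030 = 577300/6030 = 95.74 mg/L.
Travel time t = 27.9·1000 / 0.44 = 63410 s = 17.61 h.
After decay, C = 95.74 × e^(−kt) = 95.74 × 0.3001 = 28.73 mg/L.

28.7 mg/L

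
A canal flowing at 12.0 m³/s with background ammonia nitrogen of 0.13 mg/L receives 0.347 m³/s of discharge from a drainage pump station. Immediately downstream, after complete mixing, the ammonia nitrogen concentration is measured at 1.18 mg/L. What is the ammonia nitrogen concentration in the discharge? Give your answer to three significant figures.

Mass balance: 12.00·0.1300 + 0.3470·Cₑ = 12.35·1.180
→ Cₑ = (12.35·1.180 − 12.00·0.1300) / 0.3470 = 37.49 mg/L.

37.5 mg/L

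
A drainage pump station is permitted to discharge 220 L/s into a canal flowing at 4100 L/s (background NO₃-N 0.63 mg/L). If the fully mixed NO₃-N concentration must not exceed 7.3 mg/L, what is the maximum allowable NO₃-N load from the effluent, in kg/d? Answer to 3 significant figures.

Mass balance at the limit: 4100·0.6300 + 220.0·Cₑ = 4320·7.3 → Cₑ = 131.6 mg/L.
220.0 L/s = 0.2200 m³/s. Load = 0.2200 m³/s × 131.6 g/m³ × 86 400 s/d = 2502 kg/d.

2500 kg/d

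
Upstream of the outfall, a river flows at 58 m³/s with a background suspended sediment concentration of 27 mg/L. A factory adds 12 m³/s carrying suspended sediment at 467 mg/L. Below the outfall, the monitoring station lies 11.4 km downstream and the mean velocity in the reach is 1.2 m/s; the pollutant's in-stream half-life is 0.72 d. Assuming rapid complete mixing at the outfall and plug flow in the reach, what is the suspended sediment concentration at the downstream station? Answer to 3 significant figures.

92.1 mg/L

Conservation of mass: C = (58.00·27.00 + 12.00·467.0) / 70.00 = 7170/70.00 = 102.4 mg/L.
Travel time t = 11.4·1000 / 1.2 = 9500 s = 2.639 h.
Half-life 0.72 d → k = ln 2 / 0.72 = 0.9627 d⁻¹.
First-order decay: C = 102.4·exp(−k·t) = 102.4·0.8996 = 92.14 mg/L.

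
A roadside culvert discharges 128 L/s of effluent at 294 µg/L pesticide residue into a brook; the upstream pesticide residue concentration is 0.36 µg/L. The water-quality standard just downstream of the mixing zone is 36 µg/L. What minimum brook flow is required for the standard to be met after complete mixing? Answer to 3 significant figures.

Set C_mix = 36: (Q·0.3600 + 128.0·294.0) / (Q + 128.0) = 36
→ Q = 128.0·(294.0 − 36)/(36 − 0.3600) = 926.6 L/s.

927 L/s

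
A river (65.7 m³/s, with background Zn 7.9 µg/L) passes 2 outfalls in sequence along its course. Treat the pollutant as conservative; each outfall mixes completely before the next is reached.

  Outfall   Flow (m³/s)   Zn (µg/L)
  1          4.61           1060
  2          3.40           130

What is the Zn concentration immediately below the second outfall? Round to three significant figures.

Outfall 1: combined Q = 70.31 m³/s; C = (65.70·7.900 + 4.610·1060)/70.31 = 76.88 µg/L.
Outfall 2: combined Q = 73.71 m³/s; C = (70.31·76.88 + 3.400·130.0)/73.71 = 79.33 µg/L.

79.3 µg/L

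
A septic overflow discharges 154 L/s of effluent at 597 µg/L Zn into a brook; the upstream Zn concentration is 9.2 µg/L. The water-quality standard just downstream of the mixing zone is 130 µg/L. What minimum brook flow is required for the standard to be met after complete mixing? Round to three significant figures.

Set C_mix = 130: (Q·9.200 + 154.0·597.0) / (Q + 154.0) = 130
→ Q = 154.0·(597.0 − 130)/(130 − 9.200) = 595.3 L/s.

595 L/s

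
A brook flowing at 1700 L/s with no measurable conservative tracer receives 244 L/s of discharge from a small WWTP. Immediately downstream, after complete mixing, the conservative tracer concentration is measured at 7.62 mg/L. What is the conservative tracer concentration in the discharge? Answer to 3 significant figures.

60.7 mg/L

Mass balance: 1700·0 + 244.0·Cₑ = 1944·7.620
→ Cₑ = (1944·7.620 − 1700·0) / 244.0 = 60.71 mg/L.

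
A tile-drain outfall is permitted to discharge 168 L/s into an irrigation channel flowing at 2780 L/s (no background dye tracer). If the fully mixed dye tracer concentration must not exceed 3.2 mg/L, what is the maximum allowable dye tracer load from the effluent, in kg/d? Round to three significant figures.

Mass balance at the limit: 2780·0 + 168.0·Cₑ = 2948·3.2 → Cₑ = 56.15 mg/L.
168.0 L/s = 0.1680 m³/s. Load = 0.1680 m³/s × 56.15 g/m³ × 86 400 s/d = 815.1 kg/d.

815 kg/d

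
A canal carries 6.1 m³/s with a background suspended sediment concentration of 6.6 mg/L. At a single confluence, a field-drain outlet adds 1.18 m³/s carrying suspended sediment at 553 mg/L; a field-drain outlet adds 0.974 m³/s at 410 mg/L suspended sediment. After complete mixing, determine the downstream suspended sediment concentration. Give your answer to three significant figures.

132 mg/L

Flow-weighted average: C = (6.100·6.600 + 1.180·553.0 + 0.9740·410.0) / 8.254 = 1092/8.254 = 132.3 mg/L.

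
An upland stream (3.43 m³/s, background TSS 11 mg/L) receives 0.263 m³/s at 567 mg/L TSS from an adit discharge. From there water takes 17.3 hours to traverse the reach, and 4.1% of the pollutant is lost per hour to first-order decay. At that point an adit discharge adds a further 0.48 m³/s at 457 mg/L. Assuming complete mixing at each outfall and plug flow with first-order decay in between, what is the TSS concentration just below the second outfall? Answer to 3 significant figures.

74.3 mg/L

After mixing, C = (3.430·11.00 + 0.2630·567.0) / 3.693 = 186.9/3.693 = 50.60 mg/L; combined flow 3.693 m³/s.
4.1%/h lost → k = −ln(1 − 0.041) = 0.04186 h⁻¹.
Decay over the reach: 50.60·exp(−kt) = 50.60·0.4847 = 24.52 mg/L.
Second outfall: C = (3.693·24.52 + 0.4800·457.0)/4.173 = 74.27 mg/L.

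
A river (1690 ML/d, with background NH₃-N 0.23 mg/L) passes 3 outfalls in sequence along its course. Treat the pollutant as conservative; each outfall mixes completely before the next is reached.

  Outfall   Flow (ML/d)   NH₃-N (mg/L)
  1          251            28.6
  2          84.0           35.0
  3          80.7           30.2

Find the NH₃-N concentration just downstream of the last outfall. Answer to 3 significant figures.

6.15 mg/L

Below outfall 1: Q → 1941 ML/d, C = (1690·0.2300 + 251.0·28.60)/1941 = 3.899 mg/L.
Below outfall 2: Q → 2025 ML/d, C = (1941·3.899 + 84.00·35.00)/2025 = 5.189 mg/L.
Below outfall 3: Q → 2106 ML/d, C = (2025·5.189 + 80.70·30.20)/2106 = 6.147 mg/L.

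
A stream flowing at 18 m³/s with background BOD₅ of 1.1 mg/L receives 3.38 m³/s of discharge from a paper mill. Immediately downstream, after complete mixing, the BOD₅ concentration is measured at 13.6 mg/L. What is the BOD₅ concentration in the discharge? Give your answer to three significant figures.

80.2 mg/L

Mass balance: 18.00·1.100 + 3.380·Cₑ = 21.38·13.60
→ Cₑ = (21.38·13.60 − 18.00·1.100) / 3.380 = 80.17 mg/L.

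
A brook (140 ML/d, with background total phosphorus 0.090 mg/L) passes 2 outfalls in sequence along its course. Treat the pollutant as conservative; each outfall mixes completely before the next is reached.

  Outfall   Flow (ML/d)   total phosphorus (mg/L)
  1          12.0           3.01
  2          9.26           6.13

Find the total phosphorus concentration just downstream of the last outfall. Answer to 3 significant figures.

0.654 mg/L

Outfall 1: combined Q = 152.0 ML/d; C = (140.0·0.09000 + 12.00·3.010)/152.0 = 0.3205 mg/L.
Outfall 2: combined Q = 161.3 ML/d; C = (152.0·0.3205 + 9.260·6.130)/161.3 = 0.6541 mg/L.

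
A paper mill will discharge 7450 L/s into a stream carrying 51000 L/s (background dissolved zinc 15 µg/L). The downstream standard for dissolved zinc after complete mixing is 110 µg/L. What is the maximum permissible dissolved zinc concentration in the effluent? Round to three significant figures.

760 µg/L

At the limit, (Qr·Cr + Qe·Cₑ)/(Qr + Qe) = 110:
Cₑ = (58450·110 − 51000·15.00) / 7450 = 760.3 µg/L.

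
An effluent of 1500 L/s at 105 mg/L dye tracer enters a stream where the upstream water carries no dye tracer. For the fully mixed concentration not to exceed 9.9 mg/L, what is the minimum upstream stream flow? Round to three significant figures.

14400 L/s

Set C_mix = 9.9: (Q·0 + 1500·105.0) / (Q + 1500) = 9.9
→ Q = 1500·(105.0 − 9.9)/(9.9 − 0) = 14410 L/s.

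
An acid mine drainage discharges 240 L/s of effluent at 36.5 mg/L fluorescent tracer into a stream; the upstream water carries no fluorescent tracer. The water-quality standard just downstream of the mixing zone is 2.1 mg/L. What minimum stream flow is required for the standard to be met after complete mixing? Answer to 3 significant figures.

3930 L/s

Set C_mix = 2.1: (Q·0 + 240.0·36.50) / (Q + 240.0) = 2.1
→ Q = 240.0·(36.50 − 2.1)/(2.1 − 0) = 3931 L/s.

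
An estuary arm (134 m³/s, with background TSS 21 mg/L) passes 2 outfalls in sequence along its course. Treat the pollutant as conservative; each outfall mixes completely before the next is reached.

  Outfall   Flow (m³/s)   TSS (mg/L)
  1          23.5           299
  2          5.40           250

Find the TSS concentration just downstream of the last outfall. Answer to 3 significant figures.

68.7 mg/L

Below outfall 1: Q → 157.5 m³/s, C = (134.0·21.00 + 23.50·299.0)/157.5 = 62.48 mg/L.
Below outfall 2: Q → 162.9 m³/s, C = (157.5·62.48 + 5.400·250.0)/162.9 = 68.70 mg/L.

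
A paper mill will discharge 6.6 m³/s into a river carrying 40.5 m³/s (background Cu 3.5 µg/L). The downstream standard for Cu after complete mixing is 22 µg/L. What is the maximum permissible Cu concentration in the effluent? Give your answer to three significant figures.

136 µg/L

At the limit, (Qr·Cr + Qe·Cₑ)/(Qr + Qe) = 22:
Cₑ = (47.10·22 − 40.50·3.500) / 6.600 = 135.5 µg/L.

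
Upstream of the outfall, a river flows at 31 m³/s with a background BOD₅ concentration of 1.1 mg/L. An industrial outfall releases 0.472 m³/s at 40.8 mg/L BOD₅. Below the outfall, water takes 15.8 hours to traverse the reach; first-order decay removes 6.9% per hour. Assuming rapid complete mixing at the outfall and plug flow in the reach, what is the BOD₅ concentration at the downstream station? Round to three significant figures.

0.548 mg/L

After mixing, C = (31.00·1.100 + 0.4720·40.80) / 31.47 = 53.36/31.47 = 1.695 mg/L.
6.9%/h lost → k = −ln(1 − 0.069) = 0.07150 h⁻¹.
Decay over the reach: 1.695·exp(−kt) = 1.695·0.3232 = 0.5479 mg/L.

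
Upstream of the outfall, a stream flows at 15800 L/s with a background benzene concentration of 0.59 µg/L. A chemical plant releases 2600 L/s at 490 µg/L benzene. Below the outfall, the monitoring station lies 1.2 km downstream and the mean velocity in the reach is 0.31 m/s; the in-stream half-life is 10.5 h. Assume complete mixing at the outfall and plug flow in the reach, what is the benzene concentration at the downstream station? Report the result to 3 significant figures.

65.0 µg/L

After mixing, C = (15800·0.5900 + 2600·490.0) / 18400 = 1283000/18400 = 69.75 µg/L.
Travel time t = 1.2·1000 / 0.31 = 3871 s = 1.075 h.
Half-life 10.5 h → k = ln 2 / 10.5 = 0.06601 h⁻¹ = 1.584 d⁻¹.
Decay over the reach: 69.75·exp(−kt) = 69.75·0.9315 = 64.97 µg/L.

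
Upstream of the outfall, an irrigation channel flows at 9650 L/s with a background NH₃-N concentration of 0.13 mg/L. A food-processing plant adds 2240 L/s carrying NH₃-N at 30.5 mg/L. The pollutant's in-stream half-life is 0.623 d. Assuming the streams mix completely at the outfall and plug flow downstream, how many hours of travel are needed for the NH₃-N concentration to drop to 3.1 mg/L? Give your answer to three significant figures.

13.7 h

Mixed concentration C = ΣQC/ΣQ = (9650·0.1300 + 2240·30.50) / 11890 = 69570/11890 = 5.852 mg/L.
Half-life 0.623 d → k = ln 2 / 0.623 = 1.113 d⁻¹.
5.852·exp(−k·t) = 3.1 → t = ln(5.852/3.1)/k = 49330 s = 13.70 h.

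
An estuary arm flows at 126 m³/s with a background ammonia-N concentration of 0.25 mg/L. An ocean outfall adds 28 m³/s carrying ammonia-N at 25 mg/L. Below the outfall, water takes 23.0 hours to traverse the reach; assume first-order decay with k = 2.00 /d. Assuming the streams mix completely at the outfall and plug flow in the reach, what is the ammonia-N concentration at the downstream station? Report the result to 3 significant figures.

Conservation of mass: C = (126.0·0.2500 + 28.00·25.00) / 154.0 = 731.5/154.0 = 4.750 mg/L.
After decay, C = 4.750 × e^(−kt) = 4.750 × 0.1471 = 0.6987 mg/L.

0.699 mg/L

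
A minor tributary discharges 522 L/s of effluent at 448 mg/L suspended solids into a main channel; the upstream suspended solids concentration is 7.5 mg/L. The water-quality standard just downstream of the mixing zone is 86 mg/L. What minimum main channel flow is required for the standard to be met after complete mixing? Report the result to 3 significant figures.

2410 L/s

Set C_mix = 86: (Q·7.500 + 522.0·448.0) / (Q + 522.0) = 86
→ Q = 522.0·(448.0 − 86)/(86 − 7.500) = 2407 L/s.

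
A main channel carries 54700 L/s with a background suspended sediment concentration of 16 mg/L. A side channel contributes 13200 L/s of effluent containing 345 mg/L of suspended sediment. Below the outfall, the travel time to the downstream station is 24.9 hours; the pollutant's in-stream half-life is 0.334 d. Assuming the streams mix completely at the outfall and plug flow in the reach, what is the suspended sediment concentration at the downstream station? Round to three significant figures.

9.28 mg/L

Mass balance: C = (54700·16.00 + 13200·345.0) / 67900 = 5429000/67900 = 79.96 mg/L.
Half-life 0.334 d → k = ln 2 / 0.334 = 2.075 d⁻¹.
First-order decay: C = 79.96·exp(−k·t) = 79.96·0.1161 = 9.285 mg/L.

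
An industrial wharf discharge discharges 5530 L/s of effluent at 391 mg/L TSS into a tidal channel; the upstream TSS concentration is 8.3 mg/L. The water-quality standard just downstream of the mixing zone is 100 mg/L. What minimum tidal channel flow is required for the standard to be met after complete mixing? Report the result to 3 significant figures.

17500 L/s

Set C_mix = 100: (Q·8.300 + 5530·391.0) / (Q + 5530) = 100
→ Q = 5530·(391.0 − 100)/(100 − 8.300) = 17550 L/s.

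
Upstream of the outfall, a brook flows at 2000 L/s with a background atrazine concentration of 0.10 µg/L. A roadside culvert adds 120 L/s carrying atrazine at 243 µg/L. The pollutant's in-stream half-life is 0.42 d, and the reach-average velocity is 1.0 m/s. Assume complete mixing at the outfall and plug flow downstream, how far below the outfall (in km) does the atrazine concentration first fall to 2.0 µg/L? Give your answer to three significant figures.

101 km

Flow-weighted average: C = (2000·0.1000 + 120.0·243.0) / 2120 = 29360/2120 = 13.85 µg/L.
Half-life 0.42 d → k = ln 2 / 0.42 = 1.650 d⁻¹.
Set 13.85·exp(−k·t) = 2.0 → t = ln(13.85/2.0)/k = 101300 s = 28.14 h.
Distance = v·t = 1.0·101300 = 101300 m = 101.3 km.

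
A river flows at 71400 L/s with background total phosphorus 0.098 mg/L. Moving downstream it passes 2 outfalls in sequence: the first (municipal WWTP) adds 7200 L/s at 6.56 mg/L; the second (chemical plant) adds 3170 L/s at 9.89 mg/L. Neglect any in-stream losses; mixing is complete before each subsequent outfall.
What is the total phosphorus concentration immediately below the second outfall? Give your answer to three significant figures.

1.05 mg/L

Below outfall 1: Q → 78600 L/s, C = (71400·0.09800 + 7200·6.560)/78600 = 0.6899 mg/L.
Below outfall 2: Q → 81770 L/s, C = (78600·0.6899 + 3170·9.890)/81770 = 1.047 mg/L.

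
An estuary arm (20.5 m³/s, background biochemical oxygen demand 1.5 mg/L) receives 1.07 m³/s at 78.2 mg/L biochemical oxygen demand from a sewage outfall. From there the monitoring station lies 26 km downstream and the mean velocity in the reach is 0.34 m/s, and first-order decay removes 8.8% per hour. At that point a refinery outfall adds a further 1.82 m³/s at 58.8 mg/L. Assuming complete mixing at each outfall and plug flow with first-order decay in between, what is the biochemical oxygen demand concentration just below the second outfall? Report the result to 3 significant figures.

5.27 mg/L

Mass balance: C = (20.50·1.500 + 1.070·78.20) / 21.57 = 114.4/21.57 = 5.305 mg/L; combined flow 21.57 m³/s.
Travel time t = 26·1000 / 0.34 = 76470 s = 21.24 h.
8.8%/h lost → k = −ln(1 − 0.088) = 0.09212 h⁻¹.
First-order decay: C = 5.305·exp(−k·t) = 5.305·0.1413 = 0.7497 mg/L.
At the second outfall, C = (21.57·0.7497 + 1.820·58.80) / (21.57 + 1.820) = 5.267 mg/L.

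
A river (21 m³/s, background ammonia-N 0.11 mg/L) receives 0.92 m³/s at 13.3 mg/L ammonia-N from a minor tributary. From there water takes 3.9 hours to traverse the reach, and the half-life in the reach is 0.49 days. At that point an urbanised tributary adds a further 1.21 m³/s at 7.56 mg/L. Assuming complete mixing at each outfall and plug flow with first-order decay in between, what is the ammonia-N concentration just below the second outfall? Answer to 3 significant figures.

Mixed concentration C = ΣQC/ΣQ = (21.00·0.1100 + 0.9200·13.30) / 21.92 = 14.55/21.92 = 0.6636 mg/L; combined flow 21.92 m³/s.
Half-life 0.49 d → k = ln 2 / 0.49 = 1.415 d⁻¹.
Decay over the reach: 0.6636·exp(−kt) = 0.6636·0.7946 = 0.5273 mg/L.
At the second outfall, C = (21.92·0.5273 + 1.210·7.560) / (21.92 + 1.210) = 0.8952 mg/L.

0.895 mg/L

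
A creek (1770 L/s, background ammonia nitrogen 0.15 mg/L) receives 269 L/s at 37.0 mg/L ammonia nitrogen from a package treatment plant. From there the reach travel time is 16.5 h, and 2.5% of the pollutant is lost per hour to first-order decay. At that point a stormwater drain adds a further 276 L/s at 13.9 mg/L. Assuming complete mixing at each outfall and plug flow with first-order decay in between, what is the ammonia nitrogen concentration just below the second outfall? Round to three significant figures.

Mass balance: C = (1770·0.1500 + 269.0·37.00) / 2039 = 10220/2039 = 5.012 mg/L; combined flow 2039 L/s.
2.5%/h lost → k = −ln(1 − 0.025) = 0.02532 h⁻¹.
First-order decay: C = 5.012·exp(−k·t) = 5.012·0.6585 = 3.300 mg/L.
Second outfall: C = (2039·3.300 + 276.0·13.90)/2315 = 4.564 mg/L.

4.56 mg/L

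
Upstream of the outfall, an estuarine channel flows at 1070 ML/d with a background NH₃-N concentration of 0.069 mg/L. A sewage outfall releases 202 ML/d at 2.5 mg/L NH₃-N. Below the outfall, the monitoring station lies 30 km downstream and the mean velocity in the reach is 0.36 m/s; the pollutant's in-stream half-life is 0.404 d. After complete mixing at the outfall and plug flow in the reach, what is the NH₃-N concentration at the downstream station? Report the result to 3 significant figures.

Flow-weighted average: C = (1070·0.06900 + 202.0·2.500) / 1272 = 578.8/1272 = 0.4551 mg/L.
Travel time t = 30·1000 / 0.36 = 83330 s = 23.15 h.
Half-life 0.404 d → k = ln 2 / 0.404 = 1.716 d⁻¹.
Applying C = C₀e^(−kt): 0.4551 × 0.1911 = 0.08697 mg/L.

0.0870 mg/L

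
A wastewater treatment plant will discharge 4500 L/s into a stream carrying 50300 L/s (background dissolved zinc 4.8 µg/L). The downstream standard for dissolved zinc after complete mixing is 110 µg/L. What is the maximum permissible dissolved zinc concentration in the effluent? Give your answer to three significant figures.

At the limit, (Qr·Cr + Qe·Cₑ)/(Qr + Qe) = 110:
Cₑ = (54800·110 − 50300·4.800) / 4500 = 1286 µg/L.

1290 µg/L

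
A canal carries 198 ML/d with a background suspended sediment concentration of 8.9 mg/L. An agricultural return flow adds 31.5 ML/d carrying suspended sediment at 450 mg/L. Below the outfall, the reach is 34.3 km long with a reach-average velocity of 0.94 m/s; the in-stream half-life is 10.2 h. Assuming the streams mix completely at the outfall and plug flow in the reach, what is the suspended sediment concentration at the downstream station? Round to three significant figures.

34.9 mg/L

Flow-weighted average: C = (198.0·8.900 + 31.50·450.0) / 229.5 = 15940/229.5 = 69.44 mg/L.
Travel time t = 34.3·1000 / 0.94 = 36490 s = 10.14 h.
Half-life 10.2 h → k = ln 2 / 10.2 = 0.06796 h⁻¹ = 1.631 d⁻¹.
After decay, C = 69.44 × e^(−kt) = 69.44 × 0.5022 = 34.87 mg/L.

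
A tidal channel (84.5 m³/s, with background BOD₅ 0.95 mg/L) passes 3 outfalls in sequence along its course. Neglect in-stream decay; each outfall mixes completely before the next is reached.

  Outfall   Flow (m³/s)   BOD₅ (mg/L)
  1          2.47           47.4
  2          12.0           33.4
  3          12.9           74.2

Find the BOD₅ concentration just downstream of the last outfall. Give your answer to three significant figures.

13.9 mg/L

After outfall 1: Q = 84.50 + 2.470 = 86.97 m³/s; C = (84.50·0.9500 + 2.470·47.40)/86.97 = 2.269 mg/L.
After outfall 2: Q = 86.97 + 12.00 = 98.97 m³/s; C = (86.97·2.269 + 12.00·33.40)/98.97 = 6.044 mg/L.
After outfall 3: Q = 98.97 + 12.90 = 111.9 m³/s; C = (98.97·6.044 + 12.90·74.20)/111.9 = 13.90 mg/L.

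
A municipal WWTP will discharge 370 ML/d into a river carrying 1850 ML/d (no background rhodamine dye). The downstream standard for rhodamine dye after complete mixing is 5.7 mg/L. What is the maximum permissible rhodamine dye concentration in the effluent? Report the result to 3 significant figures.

34.2 mg/L

At the limit, (Qr·Cr + Qe·Cₑ)/(Qr + Qe) = 5.7:
Cₑ = (2220·5.7 − 1850·0) / 370.0 = 34.20 mg/L.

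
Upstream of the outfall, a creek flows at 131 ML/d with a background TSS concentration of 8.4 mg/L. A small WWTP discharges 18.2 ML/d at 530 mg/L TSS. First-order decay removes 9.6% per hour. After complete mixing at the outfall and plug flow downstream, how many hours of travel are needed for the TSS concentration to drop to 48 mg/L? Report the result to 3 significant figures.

4.02 h

Conservation of mass: C = (131.0·8.400 + 18.20·530.0) / 149.2 = 10750/149.2 = 72.03 mg/L.
9.6%/h lost → k = −ln(1 − 0.096) = 0.1009 h⁻¹.
72.03·exp(−k·t) = 48 → t = ln(72.03/48)/k = 14480 s = 4.021 h.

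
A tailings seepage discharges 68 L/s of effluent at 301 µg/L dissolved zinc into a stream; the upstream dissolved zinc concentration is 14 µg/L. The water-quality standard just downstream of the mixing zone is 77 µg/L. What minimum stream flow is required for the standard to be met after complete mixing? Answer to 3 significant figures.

Set C_mix = 77: (Q·14.00 + 68.00·301.0) / (Q + 68.00) = 77
→ Q = 68.00·(301.0 − 77)/(77 − 14.00) = 241.8 L/s.

242 L/s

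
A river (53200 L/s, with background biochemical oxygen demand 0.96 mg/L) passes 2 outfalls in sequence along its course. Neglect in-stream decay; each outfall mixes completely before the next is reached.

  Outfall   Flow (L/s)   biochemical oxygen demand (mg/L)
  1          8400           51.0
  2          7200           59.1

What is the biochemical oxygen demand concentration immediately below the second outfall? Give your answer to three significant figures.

Below outfall 1: Q → 61600 L/s, C = (53200·0.9600 + 8400·51.00)/61600 = 7.784 mg/L.
Below outfall 2: Q → 68800 L/s, C = (61600·7.784 + 7200·59.10)/68800 = 13.15 mg/L.

13.2 mg/L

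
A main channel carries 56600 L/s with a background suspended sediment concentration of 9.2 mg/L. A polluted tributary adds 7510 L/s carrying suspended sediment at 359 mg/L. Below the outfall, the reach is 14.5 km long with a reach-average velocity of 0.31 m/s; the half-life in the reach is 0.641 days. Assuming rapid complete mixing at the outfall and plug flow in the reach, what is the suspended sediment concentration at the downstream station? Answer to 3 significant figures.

Conservation of mass: C = (56600·9.200 + 7510·359.0) / 64110 = 3217000/64110 = 50.18 mg/L.
Travel time t = 14.5·1000 / 0.31 = 46770 s = 12.99 h.
Half-life 0.641 d → k = ln 2 / 0.641 = 1.081 d⁻¹.
Decay over the reach: 50.18·exp(−kt) = 50.18·0.5569 = 27.94 mg/L.

27.9 mg/L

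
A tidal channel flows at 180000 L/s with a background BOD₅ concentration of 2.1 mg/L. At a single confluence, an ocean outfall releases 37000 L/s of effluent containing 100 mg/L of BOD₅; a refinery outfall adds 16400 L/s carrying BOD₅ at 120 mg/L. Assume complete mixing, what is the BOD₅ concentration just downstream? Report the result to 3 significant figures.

Flow-weighted average: C = (180000·2.100 + 37000·100.0 + 16400·120.0) / 233400 = 6046000/233400 = 25.90 mg/L.

25.9 mg/L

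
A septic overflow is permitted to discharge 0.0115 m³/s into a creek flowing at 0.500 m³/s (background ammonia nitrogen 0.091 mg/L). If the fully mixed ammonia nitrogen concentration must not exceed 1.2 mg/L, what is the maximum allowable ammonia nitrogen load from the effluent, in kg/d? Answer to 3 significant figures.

49.1 kg/d

Mass balance at the limit: 0.5000·0.09100 + 0.01150·Cₑ = 0.5115·1.2 → Cₑ = 49.42 mg/L.
Load = 0.01150 m³/s × 49.42 g/m³ × 86 400 s/d = 49.10 kg/d.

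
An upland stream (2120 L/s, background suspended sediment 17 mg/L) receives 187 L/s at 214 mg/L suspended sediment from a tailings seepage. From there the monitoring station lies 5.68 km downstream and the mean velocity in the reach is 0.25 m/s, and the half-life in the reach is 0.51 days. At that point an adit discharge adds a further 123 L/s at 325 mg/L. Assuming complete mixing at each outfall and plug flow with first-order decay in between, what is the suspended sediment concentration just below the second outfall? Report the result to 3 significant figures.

38.3 mg/L

Mass balance: C = (2120·17.00 + 187.0·214.0) / 2307 = 76060/2307 = 32.97 mg/L; combined flow 2307 L/s.
Travel time t = 5.68·1000 / 0.25 = 22720 s = 6.311 h.
Half-life 0.51 d → k = ln 2 / 0.51 = 1.359 d⁻¹.
First-order decay: C = 32.97·exp(−k·t) = 32.97·0.6995 = 23.06 mg/L.
At the second outfall, C = (2307·23.06 + 123.0·325.0) / (2307 + 123.0) = 38.34 mg/L.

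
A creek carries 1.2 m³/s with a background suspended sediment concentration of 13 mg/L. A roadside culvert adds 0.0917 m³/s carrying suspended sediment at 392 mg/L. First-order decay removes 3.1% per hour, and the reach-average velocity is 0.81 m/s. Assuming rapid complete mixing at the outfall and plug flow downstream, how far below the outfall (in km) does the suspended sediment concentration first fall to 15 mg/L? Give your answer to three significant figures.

Mixed concentration C = ΣQC/ΣQ = (1.200·13.00 + 0.09170·392.0) / 1.292 = 51.55/1.292 = 39.91 mg/L.
3.1%/h lost → k = −ln(1 − 0.031) = 0.03149 h⁻¹.
Set 39.91·exp(−k·t) = 15 → t = ln(39.91/15)/k = 111900 s = 31.07 h.
Distance = v·t = 0.81·111900 = 90610 m = 90.61 km.

90.6 km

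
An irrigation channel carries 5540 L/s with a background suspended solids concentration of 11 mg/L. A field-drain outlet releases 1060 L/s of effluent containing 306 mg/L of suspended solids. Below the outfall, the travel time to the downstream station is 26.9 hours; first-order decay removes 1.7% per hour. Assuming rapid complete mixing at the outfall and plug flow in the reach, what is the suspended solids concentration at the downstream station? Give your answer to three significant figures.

Mixed concentration C = ΣQC/ΣQ = (5540·11.00 + 1060·306.0) / 6600 = 385300/6600 = 58.38 mg/L.
1.7%/h lost → k = −ln(1 − 0.017) = 0.01715 h⁻¹.
Decay over the reach: 58.38·exp(−kt) = 58.38·0.6305 = 36.81 mg/L.

36.8 mg/L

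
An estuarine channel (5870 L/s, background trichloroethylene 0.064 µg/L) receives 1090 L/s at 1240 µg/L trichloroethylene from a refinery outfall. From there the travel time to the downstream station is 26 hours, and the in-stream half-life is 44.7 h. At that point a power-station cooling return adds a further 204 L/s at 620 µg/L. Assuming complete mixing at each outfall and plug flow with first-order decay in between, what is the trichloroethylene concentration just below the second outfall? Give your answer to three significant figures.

Conservation of mass: C = (5870·0.06400 + 1090·1240) / 6960 = 1352000/6960 = 194.2 µg/L; combined flow 6960 L/s.
Half-life 44.7 h → k = ln 2 / 44.7 = 0.01551 h⁻¹ = 0.3722 d⁻¹.
Decay over the reach: 194.2·exp(−kt) = 194.2·0.6682 = 129.8 µg/L.
Second outfall: C = (6960·129.8 + 204.0·620.0)/7164 = 143.8 µg/L.

144 µg/L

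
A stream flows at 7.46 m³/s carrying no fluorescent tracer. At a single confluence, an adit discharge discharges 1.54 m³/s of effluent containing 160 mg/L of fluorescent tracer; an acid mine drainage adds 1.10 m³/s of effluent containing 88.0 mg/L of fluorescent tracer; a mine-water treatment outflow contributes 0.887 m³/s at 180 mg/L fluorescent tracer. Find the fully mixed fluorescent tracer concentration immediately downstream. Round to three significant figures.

After mixing, C = (7.460·0 + 1.540·160.0 + 1.100·88.00 + 0.8870·180.0) / 10.99 = 502.9/10.99 = 45.77 mg/L.

45.8 mg/L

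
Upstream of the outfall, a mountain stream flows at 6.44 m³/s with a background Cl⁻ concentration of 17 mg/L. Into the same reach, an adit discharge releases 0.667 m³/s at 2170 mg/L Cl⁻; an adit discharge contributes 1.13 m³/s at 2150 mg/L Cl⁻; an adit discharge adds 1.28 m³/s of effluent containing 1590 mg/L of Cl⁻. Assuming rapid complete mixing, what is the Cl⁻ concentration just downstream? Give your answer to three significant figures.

633 mg/L

Mixed concentration C = ΣQC/ΣQ = (6.440·17.00 + 0.6670·2170 + 1.130·2150 + 1.280·1590) / 9.517 = 6022/9.517 = 632.7 mg/L.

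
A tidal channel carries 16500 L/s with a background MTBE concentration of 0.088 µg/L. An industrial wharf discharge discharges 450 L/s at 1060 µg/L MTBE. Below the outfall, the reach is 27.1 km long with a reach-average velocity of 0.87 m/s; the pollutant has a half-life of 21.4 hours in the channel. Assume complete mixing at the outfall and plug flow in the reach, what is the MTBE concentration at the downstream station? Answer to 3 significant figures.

Mixed concentration C = ΣQC/ΣQ = (16500·0.08800 + 450.0·1060) / 16950 = 478500/16950 = 28.23 µg/L.
Travel time t = 27.1·1000 / 0.87 = 31150 s = 8.653 h.
Half-life 21.4 h → k = ln 2 / 21.4 = 0.03239 h⁻¹ = 0.7774 d⁻¹.
Decay over the reach: 28.23·exp(−kt) = 28.23·0.7556 = 21.33 µg/L.

21.3 µg/L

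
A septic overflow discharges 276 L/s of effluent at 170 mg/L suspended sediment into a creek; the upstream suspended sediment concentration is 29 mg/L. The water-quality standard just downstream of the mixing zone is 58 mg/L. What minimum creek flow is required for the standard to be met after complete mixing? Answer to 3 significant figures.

1070 L/s

Set C_mix = 58: (Q·29.00 + 276.0·170.0) / (Q + 276.0) = 58
→ Q = 276.0·(170.0 − 58)/(58 − 29.00) = 1066 L/s.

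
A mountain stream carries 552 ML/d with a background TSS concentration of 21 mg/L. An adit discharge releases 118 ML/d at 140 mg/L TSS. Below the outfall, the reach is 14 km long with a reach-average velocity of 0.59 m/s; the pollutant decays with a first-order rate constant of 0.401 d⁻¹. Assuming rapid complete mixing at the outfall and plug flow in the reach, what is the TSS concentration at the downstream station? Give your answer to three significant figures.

Flow-weighted average: C = (552.0·21.00 + 118.0·140.0) / 670.0 = 28110/670.0 = 41.96 mg/L.
Travel time t = 14·1000 / 0.59 = 23730 s = 6.591 h.
Applying C = C₀e^(−kt): 41.96 × 0.8957 = 37.58 mg/L.

37.6 mg/L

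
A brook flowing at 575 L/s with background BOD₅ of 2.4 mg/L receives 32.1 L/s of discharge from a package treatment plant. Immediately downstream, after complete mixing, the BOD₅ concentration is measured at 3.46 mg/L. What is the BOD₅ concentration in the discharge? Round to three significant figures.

Mass balance: 575.0·2.400 + 32.10·Cₑ = 607.1·3.460
→ Cₑ = (607.1·3.460 − 575.0·2.400) / 32.10 = 22.45 mg/L.

22.4 mg/L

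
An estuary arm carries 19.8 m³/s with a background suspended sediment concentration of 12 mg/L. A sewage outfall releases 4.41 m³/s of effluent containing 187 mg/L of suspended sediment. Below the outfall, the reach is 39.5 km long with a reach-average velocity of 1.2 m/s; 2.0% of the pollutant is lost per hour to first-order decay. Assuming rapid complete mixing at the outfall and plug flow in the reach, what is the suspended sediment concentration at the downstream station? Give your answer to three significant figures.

Conservation of mass: C = (19.80·12.00 + 4.410·187.0) / 24.21 = 1062/24.21 = 43.88 mg/L.
Travel time t = 39.5·1000 / 1.2 = 32920 s = 9.144 h.
2.0%/h lost → k = −ln(1 − 0.02) = 0.02020 h⁻¹.
After decay, C = 43.88 × e^(−kt) = 43.88 × 0.8313 = 36.48 mg/L.

36.5 mg/L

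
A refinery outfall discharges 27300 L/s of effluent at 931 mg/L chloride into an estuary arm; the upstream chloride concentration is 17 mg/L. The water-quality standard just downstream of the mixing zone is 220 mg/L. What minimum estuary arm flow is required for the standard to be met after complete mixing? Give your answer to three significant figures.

Set C_mix = 220: (Q·17.00 + 27300·931.0) / (Q + 27300) = 220
→ Q = 27300·(931.0 − 220)/(220 − 17.00) = 95620 L/s.

95600 L/s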